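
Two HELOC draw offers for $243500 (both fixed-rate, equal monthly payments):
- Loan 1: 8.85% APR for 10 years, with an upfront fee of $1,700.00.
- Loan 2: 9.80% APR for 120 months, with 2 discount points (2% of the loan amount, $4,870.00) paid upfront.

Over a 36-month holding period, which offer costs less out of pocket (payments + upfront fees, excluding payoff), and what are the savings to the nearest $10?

Loan 1: monthly rate = 8.85%/12 = 0.0073750; payment = 243,500 × 0.0073750 / (1 − (1+0.0073750)^−120) = $3,064.82.
Loan 2: monthly rate = 9.8%/12 = 0.0081667; payment = 243,500 × 0.0081667 / (1 − (1+0.0081667)^−120) = $3,190.96.
Over 36 months: Loan 1 costs 36 × $3,064.82 + $1,700.00 = $112,033.52; Loan 2 costs 36 × $3,190.96 + $4,870.00 = $119,744.56.
Loan 1 is cheaper by $119,744.56 − $112,033.52 = $7,711.04.

Loan 1 by $7,710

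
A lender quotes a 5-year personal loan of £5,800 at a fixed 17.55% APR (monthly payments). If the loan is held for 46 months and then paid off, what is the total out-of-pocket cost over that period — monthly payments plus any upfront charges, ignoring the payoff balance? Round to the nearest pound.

At 17.55% the monthly rate is 0.0146250, so the payment is 5,800 × 0.0146250 / (1 − 1.0146250^−60) = £145.87.
Total outlay = 46 × £145.87 = £6,710.02.

£6,710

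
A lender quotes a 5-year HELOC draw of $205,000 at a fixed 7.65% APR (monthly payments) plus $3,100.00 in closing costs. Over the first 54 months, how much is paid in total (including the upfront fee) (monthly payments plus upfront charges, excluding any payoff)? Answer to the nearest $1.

Monthly rate = 7.65%/12 = 0.0063750; payment = 205,000 × 0.0063750 / (1 − (1+0.0063750)^−60) = $4,122.41.
Total outlay = 54 × $4,122.41 + $3,100.00 = $225,710.14.

$225,710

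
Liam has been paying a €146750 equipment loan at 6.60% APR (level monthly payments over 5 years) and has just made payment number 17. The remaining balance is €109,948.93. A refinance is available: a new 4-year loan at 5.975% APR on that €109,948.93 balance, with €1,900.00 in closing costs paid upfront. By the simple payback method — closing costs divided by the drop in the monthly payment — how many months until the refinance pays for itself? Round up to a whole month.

Current payment = 146,750 × 6.6%/12 / (1 − (1+0.0055000)^−60) = €2,878.21.
Refinanced payment = 109,948.93 × 0.0049792 / (1 − (1+0.0049792)^−48) = €2,580.89.
Monthly savings = €2,878.21 − €2,580.89 = €297.32.
Break-even = €1,900.00 / €297.32 = 6.39 → 7 months.

7 months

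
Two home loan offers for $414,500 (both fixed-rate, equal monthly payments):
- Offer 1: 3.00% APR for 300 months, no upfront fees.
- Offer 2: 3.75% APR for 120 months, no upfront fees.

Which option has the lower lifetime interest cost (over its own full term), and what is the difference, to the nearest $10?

Offer 2 by $91,980

Offer 1: at 3.00% the monthly rate is 0.0025000, so the payment is 414,500 × 0.0025000 / (1 − 1.0025000^−300) = $1,965.61.
Total interest on Offer 1 = 300 × $1,965.61 − $414,500 = $175,183.00.
Offer 2: at 3.75% the monthly rate is 0.0031250, so the payment is 414,500 × 0.0031250 / (1 − 1.0031250^−120) = $4,147.54.
Total interest on Offer 2 = 120 × $4,147.54 − $414,500 = $83,204.80.
Offer 2 is lower by $91,978.20.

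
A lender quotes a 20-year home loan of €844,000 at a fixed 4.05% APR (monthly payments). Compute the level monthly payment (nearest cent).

€5,136.74

At 4.05% the monthly rate is 0.0033750, so the payment is 844,000 × 0.0033750 / (1 − 1.0033750^−240) = €5,136.74.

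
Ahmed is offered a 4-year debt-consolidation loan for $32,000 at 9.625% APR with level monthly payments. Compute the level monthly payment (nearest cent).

At 9.625% the monthly rate is 0.0080208, so the payment is 32,000 × 0.0080208 / (1 − 1.0080208^−48) = $805.85.

$805.85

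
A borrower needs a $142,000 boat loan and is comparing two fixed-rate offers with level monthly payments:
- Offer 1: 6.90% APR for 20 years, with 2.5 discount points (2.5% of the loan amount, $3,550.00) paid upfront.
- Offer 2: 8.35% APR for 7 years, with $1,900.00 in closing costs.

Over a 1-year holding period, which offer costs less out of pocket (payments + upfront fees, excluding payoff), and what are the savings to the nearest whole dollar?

Offer 1: at 6.90% the monthly rate is 0.0057500, so the payment is 142,000 × 0.0057500 / (1 − 1.0057500^−240) = $1,092.42.
Offer 2: at 8.35% the monthly rate is 0.0069583, so the payment is 142,000 × 0.0069583 / (1 − 1.0069583^−84) = $2,238.08.
Over 12 months: Offer 1 costs 12 × $1,092.42 + $3,550.00 = $16,659.04; Offer 2 costs 12 × $2,238.08 + $1,900.00 = $28,756.96.
Offer 1 is cheaper by $28,756.96 − $16,659.04 = $12,097.92.

Offer 1 by $12,098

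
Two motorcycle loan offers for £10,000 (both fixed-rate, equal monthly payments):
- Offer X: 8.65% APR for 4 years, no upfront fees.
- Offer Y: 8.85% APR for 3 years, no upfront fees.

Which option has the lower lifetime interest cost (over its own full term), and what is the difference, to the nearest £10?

Offer X: monthly rate = 8.65%/12 = 0.0072083; payment = 10,000 × 0.0072083 / (1 − (1+0.0072083)^−48) = £247.19.
Total interest on Offer X = 48 × £247.19 − £10,000 = £1,865.12.
Offer Y: at 8.85% the monthly rate is 0.0073750, so the payment is 10,000 × 0.0073750 / (1 − 1.0073750^−36) = £317.30.
Total interest on Offer Y = 36 × £317.30 − £10,000 = £1,422.80.
Offer Y is lower by £442.32.

Offer Y by £440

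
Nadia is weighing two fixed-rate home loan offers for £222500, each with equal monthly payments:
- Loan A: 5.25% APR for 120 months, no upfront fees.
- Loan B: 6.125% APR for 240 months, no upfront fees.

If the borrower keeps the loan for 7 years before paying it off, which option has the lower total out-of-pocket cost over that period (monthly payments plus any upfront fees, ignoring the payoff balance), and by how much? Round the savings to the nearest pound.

Loan A: at 5.25% the monthly rate is 0.0043750, so the payment is 222,500 × 0.0043750 / (1 − 1.0043750^−120) = £2,387.24.
Loan B: monthly rate = 6.125%/12 = 0.0051042; payment = 222,500 × 0.0051042 / (1 − (1+0.0051042)^−240) = £1,610.15.
Over 84 months: Loan A costs 84 × £2,387.24 = £200,528.16; Loan B costs 84 × £1,610.15 = £135,252.60.
Loan B is cheaper by £200,528.16 − £135,252.60 = £65,275.56.

Loan B by £65,276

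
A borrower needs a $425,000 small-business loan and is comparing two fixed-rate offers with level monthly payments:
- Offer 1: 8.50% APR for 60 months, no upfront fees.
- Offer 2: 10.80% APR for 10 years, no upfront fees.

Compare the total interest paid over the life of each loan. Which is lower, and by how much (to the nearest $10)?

Offer 1 by $173,590

Offer 1: monthly rate = 8.5%/12 = 0.0070833; payment = 425,000 × 0.0070833 / (1 − (1+0.0070833)^−60) = $8,719.53.
Total interest on Offer 1 = 60 × $8,719.53 − $425,000 = $98,171.80.
Offer 2: monthly rate = 10.8%/12 = 0.0090000; payment = 425,000 × 0.0090000 / (1 − (1+0.0090000)^−120) = $5,806.36.
Total interest on Offer 2 = 120 × $5,806.36 − $425,000 = $271,763.20.
Offer 1 is lower by $173,591.40.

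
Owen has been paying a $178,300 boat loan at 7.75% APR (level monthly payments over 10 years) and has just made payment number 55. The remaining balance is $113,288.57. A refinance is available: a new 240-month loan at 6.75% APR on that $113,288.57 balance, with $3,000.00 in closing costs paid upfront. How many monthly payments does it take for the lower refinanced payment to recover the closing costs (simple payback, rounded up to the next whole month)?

3 months

Current payment = 178,300 × 7.75%/12 / (1 − (1+0.0064583)^−120) = $2,139.79.
Refinanced payment = 113,288.57 × 0.0056250 / (1 − (1+0.0056250)^−240) = $861.41.
Monthly savings = $2,139.79 − $861.41 = $1,278.38.
Break-even = $3,000.00 / $1,278.38 = 2.35 → 3 months.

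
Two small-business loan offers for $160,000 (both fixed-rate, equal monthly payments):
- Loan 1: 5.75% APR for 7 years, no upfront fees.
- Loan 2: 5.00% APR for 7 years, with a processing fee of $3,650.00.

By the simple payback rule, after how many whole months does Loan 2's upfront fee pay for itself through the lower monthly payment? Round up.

65 months

Loan 1: monthly rate = 5.75%/12 = 0.0047917; payment = 160,000 × 0.0047917 / (1 − (1+0.0047917)^−84) = $2,318.24.
Loan 2: monthly rate = 5%/12 = 0.0041667; payment = 160,000 × 0.0041667 / (1 − (1+0.0041667)^−84) = $2,261.43.
Monthly savings = $2,318.24 − $2,261.43 = $56.81.
Break-even = $3,650.00 / $56.81 = 64.25 → 65 months.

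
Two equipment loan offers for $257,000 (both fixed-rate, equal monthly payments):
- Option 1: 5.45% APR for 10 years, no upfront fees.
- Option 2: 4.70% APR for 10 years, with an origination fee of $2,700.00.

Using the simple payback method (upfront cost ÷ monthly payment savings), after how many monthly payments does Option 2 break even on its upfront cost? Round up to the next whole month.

29 months

Option 1: at 5.45% the monthly rate is 0.0045417, so the payment is 257,000 × 0.0045417 / (1 − 1.0045417^−120) = $2,782.76.
Option 2: monthly rate = 4.7%/12 = 0.0039167; payment = 257,000 × 0.0039167 / (1 − (1+0.0039167)^−120) = $2,688.35.
Monthly savings = $2,782.76 − $2,688.35 = $94.41.
Break-even = $2,700.00 / $94.41 = 28.60 → 29 months.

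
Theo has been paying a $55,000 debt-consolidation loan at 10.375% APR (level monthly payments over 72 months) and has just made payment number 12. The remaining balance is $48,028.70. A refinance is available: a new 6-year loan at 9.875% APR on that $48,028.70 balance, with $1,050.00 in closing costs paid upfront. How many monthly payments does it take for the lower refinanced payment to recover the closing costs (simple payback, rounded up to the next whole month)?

Current payment = 55,000 × 10.375%/12 / (1 − (1+0.0086458)^−72) = $1,029.35.
Refinanced payment = 48,028.70 × 0.0082292 / (1 − (1+0.0082292)^−72) = $886.75.
Monthly savings = $1,029.35 − $886.75 = $142.60.
Break-even = $1,050.00 / $142.60 = 7.36 → 8 months.

8 months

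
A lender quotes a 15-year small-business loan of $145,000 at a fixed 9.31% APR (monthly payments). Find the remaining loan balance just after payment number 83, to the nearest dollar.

$101,814

With monthly rate i = 9.31%/12 = 0.0077583, the balance after k of n payments is P · [(1+i)^n − (1+i)^k] / [(1+i)^n − 1].
(1+0.0077583)^180 = 4.01931143 and (1+0.0077583)^83 = 1.89924522, so the balance is 145,000 × (4.01931143 − 1.89924522) / (4.01931143 − 1) = $101,814.47.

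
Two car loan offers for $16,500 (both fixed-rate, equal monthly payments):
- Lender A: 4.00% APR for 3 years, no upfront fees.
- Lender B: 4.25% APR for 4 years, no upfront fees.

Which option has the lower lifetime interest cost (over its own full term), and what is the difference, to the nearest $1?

Lender A by $434

Lender A: monthly rate = 4%/12 = 0.0033333; payment = 16,500 × 0.0033333 / (1 − (1+0.0033333)^−36) = $487.15.
Total interest on Lender A = 36 × $487.15 − $16,500 = $1,037.40.
Lender B: at 4.25% the monthly rate is 0.0035417, so the payment is 16,500 × 0.0035417 / (1 − 1.0035417^−48) = $374.40.
Total interest on Lender B = 48 × $374.40 − $16,500 = $1,471.20.
Lender A is lower by $433.80.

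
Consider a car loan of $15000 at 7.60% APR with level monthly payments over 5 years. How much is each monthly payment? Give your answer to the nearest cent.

$301.28

At 7.60% the monthly rate is 0.0063333, so the payment is 15,000 × 0.0063333 / (1 − 1.0063333^−60) = $301.28.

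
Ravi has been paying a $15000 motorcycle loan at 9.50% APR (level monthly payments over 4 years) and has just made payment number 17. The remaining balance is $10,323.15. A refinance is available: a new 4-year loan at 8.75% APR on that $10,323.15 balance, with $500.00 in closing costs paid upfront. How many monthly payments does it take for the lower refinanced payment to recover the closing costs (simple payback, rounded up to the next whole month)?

Current payment = 15,000 × 9.5%/12 / (1 − (1+0.0079167)^−48) = $376.85.
Refinanced payment = 10,323.15 × 0.0072917 / (1 − (1+0.0072917)^−48) = $255.67.
Monthly savings = $376.85 − $255.67 = $121.18.
Break-even = $500.00 / $121.18 = 4.13 → 5 months.

5 months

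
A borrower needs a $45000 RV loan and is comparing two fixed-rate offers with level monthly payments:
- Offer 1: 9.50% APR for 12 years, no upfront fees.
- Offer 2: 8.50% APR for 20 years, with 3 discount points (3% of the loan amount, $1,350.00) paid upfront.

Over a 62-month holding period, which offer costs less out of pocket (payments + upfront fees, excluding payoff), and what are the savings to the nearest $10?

Offer 1: at 9.50% the monthly rate is 0.0079167, so the payment is 45,000 × 0.0079167 / (1 − 1.0079167^−144) = $524.87.
Offer 2: at 8.50% the monthly rate is 0.0070833, so the payment is 45,000 × 0.0070833 / (1 − 1.0070833^−240) = $390.52.
Over 62 months: Offer 1 costs 62 × $524.87 = $32,541.94; Offer 2 costs 62 × $390.52 + $1,350.00 = $25,562.24.
Offer 2 is cheaper by $32,541.94 − $25,562.24 = $6,979.70.

Offer 2 by $6,980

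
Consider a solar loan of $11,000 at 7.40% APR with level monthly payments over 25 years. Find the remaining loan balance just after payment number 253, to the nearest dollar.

With monthly rate i = 7.4%/12 = 0.0061667, the balance after k of n payments is P · [(1+i)^n − (1+i)^k] / [(1+i)^n − 1].
(1+0.0061667)^300 = 6.32379293 and (1+0.0061667)^253 = 4.73686649, so the balance is 11,000 × (6.32379293 − 4.73686649) / (6.32379293 − 1) = $3,278.90.

$3,279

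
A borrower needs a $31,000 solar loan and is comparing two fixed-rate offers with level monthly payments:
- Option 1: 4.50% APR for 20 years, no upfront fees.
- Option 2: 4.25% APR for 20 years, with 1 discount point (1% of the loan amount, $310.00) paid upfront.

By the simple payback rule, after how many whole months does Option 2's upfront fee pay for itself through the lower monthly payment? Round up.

75 months

Option 1: monthly rate = 4.5%/12 = 0.0037500; payment = 31,000 × 0.0037500 / (1 − (1+0.0037500)^−240) = $196.12.
Option 2: monthly rate = 4.25%/12 = 0.0035417; payment = 31,000 × 0.0035417 / (1 − (1+0.0035417)^−240) = $191.96.
Monthly savings = $196.12 − $191.96 = $4.16.
Break-even = $310.00 / $4.16 = 74.52 → 75 months.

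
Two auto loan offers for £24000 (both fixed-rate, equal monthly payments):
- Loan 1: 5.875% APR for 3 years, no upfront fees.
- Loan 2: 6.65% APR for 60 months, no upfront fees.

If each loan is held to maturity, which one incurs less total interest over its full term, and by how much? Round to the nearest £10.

Loan 1: at 5.875% the monthly rate is 0.0048958, so the payment is 24,000 × 0.0048958 / (1 − 1.0048958^−36) = £728.77.
Total interest on Loan 1 = 36 × £728.77 − £24,000 = £2,235.72.
Loan 2: at 6.65% the monthly rate is 0.0055417, so the payment is 24,000 × 0.0055417 / (1 − 1.0055417^−60) = £471.28.
Total interest on Loan 2 = 60 × £471.28 − £24,000 = £4,276.80.
Loan 1 is lower by £2,041.08.

Loan 1 by £2,040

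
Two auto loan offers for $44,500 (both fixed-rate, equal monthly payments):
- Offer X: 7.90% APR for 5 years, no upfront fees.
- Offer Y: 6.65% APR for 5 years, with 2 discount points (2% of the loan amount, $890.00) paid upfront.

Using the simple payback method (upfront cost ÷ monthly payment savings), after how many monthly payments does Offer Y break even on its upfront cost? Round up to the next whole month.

Offer X: at 7.90% the monthly rate is 0.0065833, so the payment is 44,500 × 0.0065833 / (1 − 1.0065833^−60) = $900.17.
Offer Y: at 6.65% the monthly rate is 0.0055417, so the payment is 44,500 × 0.0055417 / (1 − 1.0055417^−60) = $873.82.
Monthly savings = $900.17 − $873.82 = $26.35.
Break-even = $890.00 / $26.35 = 33.78 → 34 months.

34 months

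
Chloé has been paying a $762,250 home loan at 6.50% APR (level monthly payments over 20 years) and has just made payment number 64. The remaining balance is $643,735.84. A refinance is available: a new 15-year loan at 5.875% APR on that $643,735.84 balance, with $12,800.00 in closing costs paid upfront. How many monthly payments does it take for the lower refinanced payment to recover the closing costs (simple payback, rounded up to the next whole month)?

44 months

Current payment = 762,250 × 6.5%/12 / (1 − (1+0.0054167)^−240) = $5,683.13.
Refinanced payment = 643,735.84 × 0.0048958 / (1 − (1+0.0048958)^−180) = $5,388.83.
Monthly savings = $5,683.13 − $5,388.83 = $294.30.
Break-even = $12,800.00 / $294.30 = 43.49 → 44 months.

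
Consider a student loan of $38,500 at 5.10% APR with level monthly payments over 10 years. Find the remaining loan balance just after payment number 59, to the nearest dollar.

With monthly rate i = 5.1%/12 = 0.0042500, the balance after k of n payments is P · [(1+i)^n − (1+i)^k] / [(1+i)^n − 1].
(1+0.0042500)^120 = 1.66349250 and (1+0.0042500)^59 = 1.28430621, so the balance is 38,500 × (1.66349250 − 1.28430621) / (1.66349250 − 1) = $22,002.77.

$22,003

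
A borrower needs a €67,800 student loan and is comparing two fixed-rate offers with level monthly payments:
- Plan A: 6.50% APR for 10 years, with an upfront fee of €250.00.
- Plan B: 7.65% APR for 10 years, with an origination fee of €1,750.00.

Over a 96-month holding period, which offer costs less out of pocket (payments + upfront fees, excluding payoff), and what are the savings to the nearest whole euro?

Plan A: monthly rate = 6.5%/12 = 0.0054167; payment = 67,800 × 0.0054167 / (1 − (1+0.0054167)^−120) = €769.86.
Plan B: monthly rate = 7.65%/12 = 0.0063750; payment = 67,800 × 0.0063750 / (1 − (1+0.0063750)^−120) = €810.12.
Over 96 months: Plan A costs 96 × €769.86 + €250.00 = €74,156.56; Plan B costs 96 × €810.12 + €1,750.00 = €79,521.52.
Plan A is cheaper by €79,521.52 − €74,156.56 = €5,364.96.

Plan A by €5,365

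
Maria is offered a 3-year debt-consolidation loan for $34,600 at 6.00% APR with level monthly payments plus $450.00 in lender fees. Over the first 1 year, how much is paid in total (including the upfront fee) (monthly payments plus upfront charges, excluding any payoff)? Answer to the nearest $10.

$13,080

Monthly rate = 6%/12 = 0.0050000; payment = 34,600 × 0.0050000 / (1 − (1+0.0050000)^−36) = $1,052.60.
Total outlay = 12 × $1,052.60 + $450.00 = $13,081.20.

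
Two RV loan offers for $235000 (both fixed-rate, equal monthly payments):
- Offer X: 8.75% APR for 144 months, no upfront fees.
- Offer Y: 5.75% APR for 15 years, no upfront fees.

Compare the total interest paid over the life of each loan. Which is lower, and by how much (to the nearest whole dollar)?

Offer Y by $29,097

Offer X: monthly rate = 8.75%/12 = 0.0072917; payment = 235,000 × 0.0072917 / (1 − (1+0.0072917)^−144) = $2,641.39.
Total interest on Offer X = 144 × $2,641.39 − $235,000 = $145,360.16.
Offer Y: monthly rate = 5.75%/12 = 0.0047917; payment = 235,000 × 0.0047917 / (1 − (1+0.0047917)^−180) = $1,951.46.
Total interest on Offer Y = 180 × $1,951.46 − $235,000 = $116,262.80.
Offer Y is lower by $29,097.36.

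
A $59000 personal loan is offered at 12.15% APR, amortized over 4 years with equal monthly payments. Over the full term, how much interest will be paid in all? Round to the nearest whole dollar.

$15,786

Monthly rate = 12.15%/12 = 0.0101250; payment = 59,000 × 0.0101250 / (1 − (1+0.0101250)^−48) = $1,558.05.
Total paid = 48 × $1,558.05 = $74,786.40; interest = $74,786.40 − $59,000 = $15,786.40.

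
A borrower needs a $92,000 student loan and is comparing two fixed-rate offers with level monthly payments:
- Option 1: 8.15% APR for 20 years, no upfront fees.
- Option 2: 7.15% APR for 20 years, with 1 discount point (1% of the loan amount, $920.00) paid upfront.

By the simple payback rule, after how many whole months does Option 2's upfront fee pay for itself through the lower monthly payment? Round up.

Option 1: monthly rate = 8.15%/12 = 0.0067917; payment = 92,000 × 0.0067917 / (1 − (1+0.0067917)^−240) = $778.14.
Option 2: at 7.15% the monthly rate is 0.0059583, so the payment is 92,000 × 0.0059583 / (1 − 1.0059583^−240) = $721.58.
Monthly savings = $778.14 − $721.58 = $56.56.
Break-even = $920.00 / $56.56 = 16.27 → 17 months.

17 months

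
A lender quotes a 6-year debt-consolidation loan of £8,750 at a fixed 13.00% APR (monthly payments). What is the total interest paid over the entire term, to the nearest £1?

Monthly rate = 13%/12 = 0.0108333; payment = 8,750 × 0.0108333 / (1 − (1+0.0108333)^−72) = £175.65.
Total paid = 72 × £175.65 = £12,646.80; interest = £12,646.80 − £8,750 = £3,896.80.

£3,897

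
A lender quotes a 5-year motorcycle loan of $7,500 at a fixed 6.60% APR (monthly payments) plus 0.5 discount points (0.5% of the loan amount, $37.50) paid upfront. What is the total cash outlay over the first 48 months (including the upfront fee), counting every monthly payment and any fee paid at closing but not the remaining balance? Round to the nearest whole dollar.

At 6.60% the monthly rate is 0.0055000, so the payment is 7,500 × 0.0055000 / (1 − 1.0055000^−60) = $147.10.
Total outlay = 48 × $147.10 + $37.50 = $7,098.30.

$7,098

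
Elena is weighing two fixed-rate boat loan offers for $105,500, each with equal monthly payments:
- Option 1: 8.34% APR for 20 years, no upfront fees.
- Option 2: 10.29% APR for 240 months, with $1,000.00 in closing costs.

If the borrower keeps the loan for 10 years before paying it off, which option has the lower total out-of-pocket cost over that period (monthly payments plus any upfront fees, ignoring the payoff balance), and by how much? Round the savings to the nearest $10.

Option 1 by $17,030

Option 1: monthly rate = 8.34%/12 = 0.0069500; payment = 105,500 × 0.0069500 / (1 − (1+0.0069500)^−240) = $904.90.
Option 2: monthly rate = 10.29%/12 = 0.0085750; payment = 105,500 × 0.0085750 / (1 − (1+0.0085750)^−240) = $1,038.45.
Over 120 months: Option 1 costs 120 × $904.90 = $108,588.00; Option 2 costs 120 × $1,038.45 + $1,000.00 = $125,614.00.
Option 1 is cheaper by $125,614.00 − $108,588.00 = $17,026.00.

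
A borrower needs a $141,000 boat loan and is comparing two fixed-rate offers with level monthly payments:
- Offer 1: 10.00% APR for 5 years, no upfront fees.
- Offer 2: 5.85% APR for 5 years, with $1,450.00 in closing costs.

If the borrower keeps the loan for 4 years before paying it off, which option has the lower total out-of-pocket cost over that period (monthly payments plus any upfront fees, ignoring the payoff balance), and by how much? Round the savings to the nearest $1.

Offer 2 by $11,977

Offer 1: monthly rate = 10%/12 = 0.0083333; payment = 141,000 × 0.0083333 / (1 − (1+0.0083333)^−60) = $2,995.83.
Offer 2: monthly rate = 5.85%/12 = 0.0048750; payment = 141,000 × 0.0048750 / (1 − (1+0.0048750)^−60) = $2,716.10.
Over 48 months: Offer 1 costs 48 × $2,995.83 = $143,799.84; Offer 2 costs 48 × $2,716.10 + $1,450.00 = $131,822.80.
Offer 2 is cheaper by $143,799.84 − $131,822.80 = $11,977.04.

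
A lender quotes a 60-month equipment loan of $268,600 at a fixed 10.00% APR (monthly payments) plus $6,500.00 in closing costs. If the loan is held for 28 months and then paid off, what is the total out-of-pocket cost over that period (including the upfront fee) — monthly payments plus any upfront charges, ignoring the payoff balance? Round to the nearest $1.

$166,295

At 10.00% the monthly rate is 0.0083333, so the payment is 268,600 × 0.0083333 / (1 − 1.0083333^−60) = $5,706.96.
Total outlay = 28 × $5,706.96 + $6,500.00 = $166,294.88.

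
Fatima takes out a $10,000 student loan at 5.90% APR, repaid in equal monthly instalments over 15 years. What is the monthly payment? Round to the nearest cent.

$83.85

Monthly rate = 5.9%/12 = 0.0049167; payment = 10,000 × 0.0049167 / (1 − (1+0.0049167)^−180) = $83.85.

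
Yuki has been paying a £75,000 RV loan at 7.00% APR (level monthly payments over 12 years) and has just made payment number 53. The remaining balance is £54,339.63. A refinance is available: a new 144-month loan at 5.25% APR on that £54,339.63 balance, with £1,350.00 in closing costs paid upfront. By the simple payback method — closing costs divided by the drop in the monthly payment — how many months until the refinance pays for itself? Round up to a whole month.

Current payment = 75,000 × 7%/12 / (1 − (1+0.0058333)^−144) = £771.29.
Refinanced payment = 54,339.63 × 0.0043750 / (1 − (1+0.0043750)^−144) = £509.42.
Monthly savings = £771.29 − £509.42 = £261.87.
Break-even = £1,350.00 / £261.87 = 5.16 → 6 months.

6 months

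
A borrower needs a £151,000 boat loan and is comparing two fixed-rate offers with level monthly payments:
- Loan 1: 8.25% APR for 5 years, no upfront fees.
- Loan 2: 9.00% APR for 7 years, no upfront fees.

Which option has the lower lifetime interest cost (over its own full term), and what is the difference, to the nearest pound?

Loan 1 by £19,284

Loan 1: monthly rate = 8.25%/12 = 0.0068750; payment = 151,000 × 0.0068750 / (1 − (1+0.0068750)^−60) = £3,079.83.
Total interest on Loan 1 = 60 × £3,079.83 − £151,000 = £33,789.80.
Loan 2: monthly rate = 9%/12 = 0.0075000; payment = 151,000 × 0.0075000 / (1 − (1+0.0075000)^−84) = £2,429.45.
Total interest on Loan 2 = 84 × £2,429.45 − £151,000 = £53,073.80.
Loan 1 is lower by £19,284.00.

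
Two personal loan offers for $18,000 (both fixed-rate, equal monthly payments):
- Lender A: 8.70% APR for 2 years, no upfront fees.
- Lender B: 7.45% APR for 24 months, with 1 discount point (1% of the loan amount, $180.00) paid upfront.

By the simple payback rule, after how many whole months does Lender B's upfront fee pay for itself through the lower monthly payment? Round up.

18 months

Lender A: monthly rate = 8.7%/12 = 0.0072500; payment = 18,000 × 0.0072500 / (1 − (1+0.0072500)^−24) = $819.85.
Lender B: monthly rate = 7.45%/12 = 0.0062083; payment = 18,000 × 0.0062083 / (1 − (1+0.0062083)^−24) = $809.58.
Monthly savings = $819.85 − $809.58 = $10.27.
Break-even = $180.00 / $10.27 = 17.53 → 18 months.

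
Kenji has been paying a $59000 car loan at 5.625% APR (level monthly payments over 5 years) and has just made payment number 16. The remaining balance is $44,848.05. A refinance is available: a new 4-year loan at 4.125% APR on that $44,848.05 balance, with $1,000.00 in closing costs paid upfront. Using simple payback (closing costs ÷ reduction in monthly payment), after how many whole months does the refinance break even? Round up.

Current payment = 59,000 × 5.625%/12 / (1 − (1+0.0046875)^−60) = $1,130.38.
Refinanced payment = 44,848.05 × 0.0034375 / (1 − (1+0.0034375)^−48) = $1,015.14.
Monthly savings = $1,130.38 − $1,015.14 = $115.24.
Break-even = $1,000.00 / $115.24 = 8.68 → 9 months.

9 months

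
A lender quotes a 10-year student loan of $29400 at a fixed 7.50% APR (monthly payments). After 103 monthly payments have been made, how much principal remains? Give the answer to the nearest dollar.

$5,612

With monthly rate i = 7.5%/12 = 0.0062500, the balance after k of n payments is P · [(1+i)^n − (1+i)^k] / [(1+i)^n − 1].
(1+0.0062500)^120 = 2.11206464 and (1+0.0062500)^103 = 1.89979621, so the balance is 29,400 × (2.11206464 − 1.89979621) / (2.11206464 − 1) = $5,611.81.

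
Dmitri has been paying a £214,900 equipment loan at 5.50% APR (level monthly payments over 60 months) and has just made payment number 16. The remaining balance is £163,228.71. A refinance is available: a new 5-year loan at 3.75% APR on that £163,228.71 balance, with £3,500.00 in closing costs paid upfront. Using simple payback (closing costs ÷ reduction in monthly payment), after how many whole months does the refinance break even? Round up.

Current payment = 214,900 × 5.5%/12 / (1 − (1+0.0045833)^−60) = £4,104.84.
Refinanced payment = 163,228.71 × 0.0031250 / (1 − (1+0.0031250)^−60) = £2,987.72.
Monthly savings = £4,104.84 − £2,987.72 = £1,117.12.
Break-even = £3,500.00 / £1,117.12 = 3.13 → 4 months.

4 months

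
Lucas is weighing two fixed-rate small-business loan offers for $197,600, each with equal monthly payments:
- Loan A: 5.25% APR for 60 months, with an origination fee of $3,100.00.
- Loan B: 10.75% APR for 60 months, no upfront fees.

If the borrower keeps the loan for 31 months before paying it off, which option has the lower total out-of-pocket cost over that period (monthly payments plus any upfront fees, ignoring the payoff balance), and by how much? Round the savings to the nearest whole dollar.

Loan A: monthly rate = 5.25%/12 = 0.0043750; payment = 197,600 × 0.0043750 / (1 − (1+0.0043750)^−60) = $3,751.63.
Loan B: monthly rate = 10.75%/12 = 0.0089583; payment = 197,600 × 0.0089583 / (1 − (1+0.0089583)^−60) = $4,271.71.
Over 31 months: Loan A costs 31 × $3,751.63 + $3,100.00 = $119,400.53; Loan B costs 31 × $4,271.71 = $132,423.01.
Loan A is cheaper by $132,423.01 − $119,400.53 = $13,022.48.

Loan A by $13,022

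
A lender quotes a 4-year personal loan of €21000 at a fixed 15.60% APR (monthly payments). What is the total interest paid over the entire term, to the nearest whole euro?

€7,361

At 15.60% the monthly rate is 0.0130000, so the payment is 21,000 × 0.0130000 / (1 − 1.0130000^−48) = €590.85.
Total paid = 48 × €590.85 = €28,360.80; interest = €28,360.80 − €21,000 = €7,360.80.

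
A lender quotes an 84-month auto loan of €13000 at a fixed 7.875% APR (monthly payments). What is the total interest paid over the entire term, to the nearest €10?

Monthly rate = 7.875%/12 = 0.0065625; payment = 13,000 × 0.0065625 / (1 − (1+0.0065625)^−84) = €201.81.
Total paid = 84 × €201.81 = €16,952.04; interest = €16,952.04 − €13,000 = €3,952.04.

€3,950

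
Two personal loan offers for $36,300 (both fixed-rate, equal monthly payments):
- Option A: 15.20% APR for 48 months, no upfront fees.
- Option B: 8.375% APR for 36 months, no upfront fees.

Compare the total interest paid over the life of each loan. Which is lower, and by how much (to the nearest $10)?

Option A: at 15.20% the monthly rate is 0.0126667, so the payment is 36,300 × 0.0126667 / (1 − 1.0126667^−48) = $1,013.94.
Total interest on Option A = 48 × $1,013.94 − $36,300 = $12,369.12.
Option B: at 8.375% the monthly rate is 0.0069792, so the payment is 36,300 × 0.0069792 / (1 − 1.0069792^−36) = $1,143.80.
Total interest on Option B = 36 × $1,143.80 − $36,300 = $4,876.80.
Option B is lower by $7,492.32.

Option B by $7,490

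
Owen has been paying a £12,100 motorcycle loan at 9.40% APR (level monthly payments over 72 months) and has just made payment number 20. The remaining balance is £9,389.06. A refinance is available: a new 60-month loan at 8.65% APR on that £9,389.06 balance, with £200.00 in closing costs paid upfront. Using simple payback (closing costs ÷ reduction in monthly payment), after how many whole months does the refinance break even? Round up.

8 months

Current payment = 12,100 × 9.4%/12 / (1 − (1+0.0078333)^−72) = £220.52.
Refinanced payment = 9,389.06 × 0.0072083 / (1 − (1+0.0072083)^−60) = £193.31.
Monthly savings = £220.52 − £193.31 = £27.21.
Break-even = £200.00 / £27.21 = 7.35 → 8 months.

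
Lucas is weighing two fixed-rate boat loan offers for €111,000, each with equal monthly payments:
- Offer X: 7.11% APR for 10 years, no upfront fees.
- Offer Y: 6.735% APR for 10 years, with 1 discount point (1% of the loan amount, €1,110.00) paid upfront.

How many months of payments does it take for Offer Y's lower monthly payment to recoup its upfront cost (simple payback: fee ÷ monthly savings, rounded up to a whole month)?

Offer X: at 7.11% the monthly rate is 0.0059250, so the payment is 111,000 × 0.0059250 / (1 − 1.0059250^−120) = €1,295.11.
Offer Y: monthly rate = 6.735%/12 = 0.0056125; payment = 111,000 × 0.0056125 / (1 − (1+0.0056125)^−120) = €1,273.70.
Monthly savings = €1,295.11 − €1,273.70 = €21.41.
Break-even = €1,110.00 / €21.41 = 51.84 → 52 months.

52 months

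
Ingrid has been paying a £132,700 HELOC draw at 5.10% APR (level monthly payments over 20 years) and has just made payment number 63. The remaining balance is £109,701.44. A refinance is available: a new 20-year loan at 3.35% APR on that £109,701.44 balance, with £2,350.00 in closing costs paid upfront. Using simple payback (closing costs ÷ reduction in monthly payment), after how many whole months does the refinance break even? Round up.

Current payment = 132,700 × 5.1%/12 / (1 − (1+0.0042500)^−240) = £883.11.
Refinanced payment = 109,701.44 × 0.0027917 / (1 − (1+0.0027917)^−240) = £627.80.
Monthly savings = £883.11 − £627.80 = £255.31.
Break-even = £2,350.00 / £255.31 = 9.20 → 10 months.

10 months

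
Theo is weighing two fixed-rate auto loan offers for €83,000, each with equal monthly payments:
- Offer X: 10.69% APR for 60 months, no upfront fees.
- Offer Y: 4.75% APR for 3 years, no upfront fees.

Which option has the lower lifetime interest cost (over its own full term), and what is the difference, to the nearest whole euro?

Offer Y by €18,291

Offer X: at 10.69% the monthly rate is 0.0089083, so the payment is 83,000 × 0.0089083 / (1 − 1.0089083^−60) = €1,791.82.
Total interest on Offer X = 60 × €1,791.82 − €83,000 = €24,509.20.
Offer Y: at 4.75% the monthly rate is 0.0039583, so the payment is 83,000 × 0.0039583 / (1 − 1.0039583^−36) = €2,478.28.
Total interest on Offer Y = 36 × €2,478.28 − €83,000 = €6,218.08.
Offer Y is lower by €18,291.12.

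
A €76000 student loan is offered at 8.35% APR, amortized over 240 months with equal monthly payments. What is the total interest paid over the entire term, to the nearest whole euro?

€80,564

Monthly rate = 8.35%/12 = 0.0069583; payment = 76,000 × 0.0069583 / (1 − (1+0.0069583)^−240) = €652.35.
Total paid = 240 × €652.35 = €156,564.00; interest = €156,564.00 − €76,000 = €80,564.00.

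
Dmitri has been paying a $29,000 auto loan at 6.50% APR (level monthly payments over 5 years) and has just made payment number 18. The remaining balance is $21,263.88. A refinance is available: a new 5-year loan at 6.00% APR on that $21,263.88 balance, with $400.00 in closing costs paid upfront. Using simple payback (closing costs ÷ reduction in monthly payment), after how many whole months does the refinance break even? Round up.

Current payment = 29,000 × 6.5%/12 / (1 − (1+0.0054167)^−60) = $567.42.
Refinanced payment = 21,263.88 × 0.0050000 / (1 − (1+0.0050000)^−60) = $411.09.
Monthly savings = $567.42 − $411.09 = $156.33.
Break-even = $400.00 / $156.33 = 2.56 → 3 months.

3 months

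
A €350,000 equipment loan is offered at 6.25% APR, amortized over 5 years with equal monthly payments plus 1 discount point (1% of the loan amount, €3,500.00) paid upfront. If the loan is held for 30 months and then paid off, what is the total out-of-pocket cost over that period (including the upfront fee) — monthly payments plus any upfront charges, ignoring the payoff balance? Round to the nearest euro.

Monthly rate = 6.25%/12 = 0.0052083; payment = 350,000 × 0.0052083 / (1 − (1+0.0052083)^−60) = €6,807.24.
Total outlay = 30 × €6,807.24 + €3,500.00 = €207,717.20.

€207,717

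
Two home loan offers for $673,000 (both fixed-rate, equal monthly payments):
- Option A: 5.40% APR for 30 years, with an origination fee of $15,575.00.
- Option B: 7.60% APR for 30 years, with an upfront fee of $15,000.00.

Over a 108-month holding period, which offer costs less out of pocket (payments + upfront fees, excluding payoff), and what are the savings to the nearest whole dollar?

Option A: monthly rate = 5.4%/12 = 0.0045000; payment = 673,000 × 0.0045000 / (1 − (1+0.0045000)^−360) = $3,779.10.
Option B: monthly rate = 7.6%/12 = 0.0063333; payment = 673,000 × 0.0063333 / (1 − (1+0.0063333)^−360) = $4,751.88.
Over 108 months: Option A costs 108 × $3,779.10 + $15,575.00 = $423,717.80; Option B costs 108 × $4,751.88 + $15,000.00 = $528,203.04.
Option A is cheaper by $528,203.04 − $423,717.80 = $104,485.24.

Option A by $104,485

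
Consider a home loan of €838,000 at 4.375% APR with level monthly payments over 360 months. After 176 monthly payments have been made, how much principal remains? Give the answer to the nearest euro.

With monthly rate i = 4.375%/12 = 0.0036458, the balance after k of n payments is P · [(1+i)^n − (1+i)^k] / [(1+i)^n − 1].
(1+0.0036458)^360 = 3.70659335 and (1+0.0036458)^176 = 1.89742897, so the balance is 838,000 × (3.70659335 − 1.89742897) / (3.70659335 − 1) = €560,143.16.

€560,143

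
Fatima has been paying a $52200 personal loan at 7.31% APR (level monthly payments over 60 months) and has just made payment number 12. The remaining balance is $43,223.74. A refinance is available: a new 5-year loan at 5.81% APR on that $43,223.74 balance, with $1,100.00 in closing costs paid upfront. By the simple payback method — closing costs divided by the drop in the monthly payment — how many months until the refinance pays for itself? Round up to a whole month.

Current payment = 52,200 × 7.31%/12 / (1 − (1+0.0060917)^−60) = $1,041.27.
Refinanced payment = 43,223.74 × 0.0048417 / (1 − (1+0.0048417)^−60) = $831.82.
Monthly savings = $1,041.27 − $831.82 = $209.45.
Break-even = $1,100.00 / $209.45 = 5.25 → 6 months.

6 months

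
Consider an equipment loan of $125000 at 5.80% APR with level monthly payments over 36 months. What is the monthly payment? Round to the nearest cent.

Monthly rate = 5.8%/12 = 0.0048333; payment = 125,000 × 0.0048333 / (1 − (1+0.0048333)^−36) = $3,791.42.

$3,791.42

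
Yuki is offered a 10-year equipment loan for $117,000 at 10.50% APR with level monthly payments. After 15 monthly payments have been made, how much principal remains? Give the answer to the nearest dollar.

$108,145

With monthly rate i = 10.5%/12 = 0.0087500, the balance after k of n payments is P · [(1+i)^n − (1+i)^k] / [(1+i)^n − 1].
(1+0.0087500)^120 = 2.84462962 and (1+0.0087500)^15 = 1.13960203, so the balance is 117,000 × (2.84462962 − 1.13960203) / (2.84462962 − 1) = $108,145.41.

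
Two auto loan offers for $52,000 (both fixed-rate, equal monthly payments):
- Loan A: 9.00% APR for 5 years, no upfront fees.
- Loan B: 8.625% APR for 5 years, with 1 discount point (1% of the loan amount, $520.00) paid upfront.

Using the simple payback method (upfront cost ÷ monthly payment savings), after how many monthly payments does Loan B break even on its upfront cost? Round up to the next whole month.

56 months

Loan A: at 9.00% the monthly rate is 0.0075000, so the payment is 52,000 × 0.0075000 / (1 − 1.0075000^−60) = $1,079.43.
Loan B: at 8.625% the monthly rate is 0.0071875, so the payment is 52,000 × 0.0071875 / (1 − 1.0071875^−60) = $1,070.00.
Monthly savings = $1,079.43 − $1,070.00 = $9.43.
Break-even = $520.00 / $9.43 = 55.14 → 56 months.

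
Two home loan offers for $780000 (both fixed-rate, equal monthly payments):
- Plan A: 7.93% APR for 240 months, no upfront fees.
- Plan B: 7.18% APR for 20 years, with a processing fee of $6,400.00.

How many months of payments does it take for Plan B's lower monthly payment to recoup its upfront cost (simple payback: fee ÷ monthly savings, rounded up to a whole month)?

18 months

Plan A: at 7.93% the monthly rate is 0.0066083, so the payment is 780,000 × 0.0066083 / (1 − 1.0066083^−240) = $6,490.29.
Plan B: at 7.18% the monthly rate is 0.0059833, so the payment is 780,000 × 0.0059833 / (1 − 1.0059833^−240) = $6,131.89.
Monthly savings = $6,490.29 − $6,131.89 = $358.40.
Break-even = $6,400.00 / $358.40 = 17.86 → 18 months.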